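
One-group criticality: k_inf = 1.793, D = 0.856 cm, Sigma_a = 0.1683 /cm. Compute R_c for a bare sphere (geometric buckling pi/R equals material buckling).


L^2 = D / Sigma_a = 0.856 / 0.1683 = 5.086156 cm^2
B_m^2 = (k_inf - 1) / L^2 = (1.793 - 1) / 5.086156 = 0.1559134 /cm^2
For a bare sphere: B_g = pi/R, so R_c = pi / sqrt(B_m^2)
R_c = pi / sqrt(0.1559134) = 7.9562 cm

7.9562


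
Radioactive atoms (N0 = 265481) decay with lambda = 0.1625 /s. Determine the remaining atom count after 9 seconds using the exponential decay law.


N = N0 * exp(-lambda * t)
N = 265481 * exp(-0.1625 * 9)
N = 61500

61500


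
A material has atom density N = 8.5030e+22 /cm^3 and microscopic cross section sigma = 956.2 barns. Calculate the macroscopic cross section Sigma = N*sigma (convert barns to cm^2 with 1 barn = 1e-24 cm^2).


Sigma = N * sigma_barns * 1e-24
Sigma = 8.5030e+22 * 956.2 * 1e-24
Sigma = 81.306 /cm

81.306


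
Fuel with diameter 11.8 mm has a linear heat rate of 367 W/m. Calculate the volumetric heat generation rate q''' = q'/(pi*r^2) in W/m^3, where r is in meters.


r = D / 2 / 1000 = 11.8 / 2 / 1000 = 0.0059 m
q''' = q' / (pi * r^2)
q''' = 367 / (pi * 0.0059^2)
q''' = 3.3559e+06 W/m^3

3.3559e+06


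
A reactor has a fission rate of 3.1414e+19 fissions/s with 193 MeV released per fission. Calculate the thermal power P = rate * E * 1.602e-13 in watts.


P = fission_rate * E_MeV * 1.602e-13
P = 3.1414e+19 * 193 * 1.602e-13
P = 9.7128e+08 W

9.7128e+08


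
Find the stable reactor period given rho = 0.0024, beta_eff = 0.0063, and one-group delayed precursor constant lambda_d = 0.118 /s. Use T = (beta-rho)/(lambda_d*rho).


T = (beta - rho) / (lambda_d * rho)
T = (0.0063 - 0.0024) / (0.118 * 0.0024)
T = 13.771 s

13.771


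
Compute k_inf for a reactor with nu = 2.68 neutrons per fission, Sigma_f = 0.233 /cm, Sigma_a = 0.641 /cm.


k_inf = nu * Sigma_f / Sigma_a
k_inf = 2.68 * 0.233 / 0.641
k_inf = 0.97417

0.97417


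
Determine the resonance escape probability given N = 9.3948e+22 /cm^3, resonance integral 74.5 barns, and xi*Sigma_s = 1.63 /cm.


p = exp(-N * I * 1e-24 / (xi*Sigma_s))
p = exp(-9.3948e+22 * 74.5 * 1e-24 / 1.63)
p = 0.013651

0.013651


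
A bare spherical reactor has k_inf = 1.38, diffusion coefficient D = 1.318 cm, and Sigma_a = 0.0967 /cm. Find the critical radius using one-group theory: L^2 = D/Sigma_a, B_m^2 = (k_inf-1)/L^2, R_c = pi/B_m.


L^2 = D / Sigma_a = 1.318 / 0.0967 = 13.62978 cm^2
B_m^2 = (k_inf - 1) / L^2 = (1.38 - 1) / 13.62978 = 0.02788013 /cm^2
For a bare sphere: B_g = pi/R, so R_c = pi / sqrt(B_m^2)
R_c = pi / sqrt(0.02788013) = 18.815 cm

18.815


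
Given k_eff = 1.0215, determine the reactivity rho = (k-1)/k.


rho = (k_eff - 1) / k_eff
rho = (1.0215 - 1) / 1.0215
rho = 0.021047

0.021047


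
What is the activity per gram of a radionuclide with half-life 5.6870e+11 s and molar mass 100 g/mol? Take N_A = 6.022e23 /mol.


lambda = ln(2) / t_half = ln(2) / 5.6870e+11 = 1.218827e-12 /s
SA = lambda * N_A / M
SA = 1.218827e-12 * 6.022e23 / 100
SA = 7.3398e+09 Bq/g

7.3398e+09


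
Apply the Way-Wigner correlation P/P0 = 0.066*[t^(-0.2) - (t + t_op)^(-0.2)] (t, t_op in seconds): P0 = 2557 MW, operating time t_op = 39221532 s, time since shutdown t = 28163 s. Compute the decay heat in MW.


P/P0 = 0.066 * [t^(-0.2) - (t + t_op)^(-0.2)]
P/P0 = 0.066 * [28163^(-0.2) - (28163 + 39221532)^(-0.2)]
P/P0 = 0.066 * [0.1288440 - 0.03028536] = 0.006504870
P = 2557 * 0.006504870 = 16.633 MW

16.633


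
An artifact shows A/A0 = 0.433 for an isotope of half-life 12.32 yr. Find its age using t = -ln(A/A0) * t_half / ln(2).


lambda = ln(2) / t_half = ln(2) / 12.32 = 0.05626195 /yr
t = -ln(A/A0) / lambda
t = -ln(0.433) / 0.05626195
t = 14.877 yr

14.877


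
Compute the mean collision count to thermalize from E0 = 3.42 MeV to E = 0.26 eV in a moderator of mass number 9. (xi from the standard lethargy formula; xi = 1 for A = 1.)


xi = 1 + (A-1)^2/(2A)*ln((A-1)/(A+1)) = 0.2066007 (for A = 9)
n = ln(E0/E) / xi
n = ln(3.42e6 / 0.26) / 0.2066007
n = ln(1.315385e+07) / 0.2066007 = 79.343

79.343


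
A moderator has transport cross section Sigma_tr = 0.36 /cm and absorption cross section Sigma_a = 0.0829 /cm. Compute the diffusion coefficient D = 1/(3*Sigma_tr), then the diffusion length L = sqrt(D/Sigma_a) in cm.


D = 1 / (3 * Sigma_tr) = 1 / (3 * 0.36) = 0.9259259 cm
L = sqrt(D / Sigma_a)
L = sqrt(0.9259259 / 0.0829)
L = 3.3420 cm

3.3420


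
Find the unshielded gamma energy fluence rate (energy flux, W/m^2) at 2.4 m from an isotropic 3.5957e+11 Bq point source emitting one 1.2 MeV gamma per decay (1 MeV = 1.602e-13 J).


psi = A * E * 1.602e-13 / (4*pi*r^2)
psi = 3.5957e+11 * 1.2 * 1.602e-13 / (4*pi*2.4^2)
psi = 9.5498e-04 W/m^2

9.5498e-04


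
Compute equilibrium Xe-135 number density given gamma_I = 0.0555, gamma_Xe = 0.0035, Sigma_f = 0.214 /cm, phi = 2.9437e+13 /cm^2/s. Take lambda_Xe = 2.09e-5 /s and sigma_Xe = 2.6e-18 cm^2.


Xe_eq = (gamma_I + gamma_Xe) * Sigma_f * phi / (lambda_Xe + sigma_Xe * phi)
Numerator = (0.0555 + 0.0035) * 0.214 * 2.9437e+13 = 3.716716e+11
Denominator = 2.09e-5 + 2.6e-18 * 2.9437e+13 = 9.743620e-05
Xe_eq = 3.716716e+11 / 9.743620e-05 = 3.8145e+15 /cm^3

3.8145e+15


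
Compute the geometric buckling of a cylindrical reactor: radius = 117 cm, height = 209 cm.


B^2 = (2.405/R)^2 + (pi/H)^2
B^2 = (2.405/117)^2 + (pi/209)^2
B^2 = 6.4848e-04 /cm^2

6.4848e-04


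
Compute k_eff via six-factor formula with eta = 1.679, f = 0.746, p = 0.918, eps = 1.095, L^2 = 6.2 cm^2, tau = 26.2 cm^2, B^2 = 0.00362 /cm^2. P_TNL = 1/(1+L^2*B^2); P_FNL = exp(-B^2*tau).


k_inf = eta*f*p*eps = 1.679*0.746*0.918*1.095 = 1.259060
P_TNL = 1/(1 + L^2*B^2) = 1/(1 + 6.2*0.00362) = 0.9780487
P_FNL = exp(-B^2*tau) = exp(-0.00362*26.2) = 0.9095148
k_eff = k_inf * P_TNL * P_FNL = 1.259060 * 0.9780487 * 0.9095148
k_eff = 1.1200

1.1200


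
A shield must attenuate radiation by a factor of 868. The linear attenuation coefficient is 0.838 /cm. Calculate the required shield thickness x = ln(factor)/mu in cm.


x = ln(factor) / mu
x = ln(868) / 0.838
x = 8.0742 cm

8.0742


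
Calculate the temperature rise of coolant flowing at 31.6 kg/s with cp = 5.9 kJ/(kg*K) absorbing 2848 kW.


dT = Q / (m_dot * cp)
dT = 2848 / (31.6 * 5.9)
dT = 15.276 C

15.276


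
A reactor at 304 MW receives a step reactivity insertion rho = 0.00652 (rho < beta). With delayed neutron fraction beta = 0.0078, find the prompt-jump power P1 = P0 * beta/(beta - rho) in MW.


P1/P0 = beta / (beta - rho)
P1/P0 = 0.0078 / (0.0078 - 0.00652) = 6.093750
P1 = 304 * 6.093750 = 1852.5 MW

1852.5


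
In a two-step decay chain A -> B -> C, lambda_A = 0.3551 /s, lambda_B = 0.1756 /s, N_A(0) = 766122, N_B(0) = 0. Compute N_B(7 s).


N_B(t) = lambda_A * N_A0 / (lambda_B - lambda_A) * [exp(-lambda_A*t) - exp(-lambda_B*t)]
exp(-0.3551*7) = 0.08326725; exp(-0.1756*7) = 0.2925265
N_B = 0.3551 * 766122 / (0.1756 - 0.3551) * (0.08326725 - 0.2925265)
N_B = 317153

317153


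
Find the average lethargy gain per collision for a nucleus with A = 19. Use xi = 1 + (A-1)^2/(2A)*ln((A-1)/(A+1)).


xi = 1 + (A-1)^2/(2A) * ln((A-1)/(A+1))
xi = 1 + (19-1)^2/(2*19) * ln((19-1)/(19 +1))
xi = 0.10166

0.10166


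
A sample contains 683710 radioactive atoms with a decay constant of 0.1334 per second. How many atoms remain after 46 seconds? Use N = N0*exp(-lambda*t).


N = N0 * exp(-lambda * t)
N = 683710 * exp(-0.1334 * 46)
N = 1478.7

1478.7


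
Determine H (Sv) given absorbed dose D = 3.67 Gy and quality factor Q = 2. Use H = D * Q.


H = D * Q
H = 3.67 * 2
H = 7.3400 Sv

7.3400


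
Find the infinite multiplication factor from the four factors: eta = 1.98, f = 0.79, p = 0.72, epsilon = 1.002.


k_inf = eta * f * p * epsilon
k_inf = 1.98 * 0.79 * 0.72 * 1.002
k_inf = 1.1285

1.1285


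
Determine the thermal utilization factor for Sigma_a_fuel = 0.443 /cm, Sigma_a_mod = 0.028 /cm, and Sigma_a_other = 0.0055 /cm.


f = Sigma_a_fuel / (Sigma_a_fuel + Sigma_a_mod + Sigma_a_other)
f = 0.443 / (0.443 + 0.028 + 0.0055)
f = 0.92970

0.92970


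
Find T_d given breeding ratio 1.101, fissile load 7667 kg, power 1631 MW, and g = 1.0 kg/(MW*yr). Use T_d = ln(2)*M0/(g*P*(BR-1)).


Breeding gain G = BR - 1 = 1.101 - 1 = 0.101
Fissile production rate = g * P * G = 1.0 * 1631 * 0.101 = 164.731 kg/yr
T_d = ln(2) * M0 / (g * P * G)
T_d = ln(2) * 7667 / 164.731 = 32.261 yr

32.261


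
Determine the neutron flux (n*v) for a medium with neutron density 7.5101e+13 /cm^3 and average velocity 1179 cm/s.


phi = n * v
phi = 7.5101e+13 * 1179
phi = 8.8544e+16 /cm^2/s

8.8544e+16


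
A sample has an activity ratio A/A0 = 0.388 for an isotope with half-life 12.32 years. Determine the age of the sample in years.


lambda = ln(2) / t_half = ln(2) / 12.32 = 0.05626195 /yr
t = -ln(A/A0) / lambda
t = -ln(0.388) / 0.05626195
t = 16.828 yr

16.828


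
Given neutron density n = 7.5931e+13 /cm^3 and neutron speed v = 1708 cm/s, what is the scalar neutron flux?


phi = n * v
phi = 7.5931e+13 * 1708
phi = 1.2969e+17 /cm^2/s

1.2969e+17


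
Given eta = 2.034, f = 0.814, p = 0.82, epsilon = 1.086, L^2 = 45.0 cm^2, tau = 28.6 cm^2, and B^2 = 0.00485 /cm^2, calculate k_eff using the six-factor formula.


k_inf = eta*f*p*eps = 2.034*0.814*0.82*1.086 = 1.474413
P_TNL = 1/(1 + L^2*B^2) = 1/(1 + 45.0*0.00485) = 0.8208496
P_FNL = exp(-B^2*tau) = exp(-0.00485*28.6) = 0.8704804
k_eff = k_inf * P_TNL * P_FNL = 1.474413 * 0.8208496 * 0.8704804
k_eff = 1.0535

1.0535


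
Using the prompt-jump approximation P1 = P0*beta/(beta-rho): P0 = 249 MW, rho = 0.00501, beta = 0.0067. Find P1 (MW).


P1/P0 = beta / (beta - rho)
P1/P0 = 0.0067 / (0.0067 - 0.00501) = 3.964497
P1 = 249 * 3.964497 = 987.16 MW

987.16


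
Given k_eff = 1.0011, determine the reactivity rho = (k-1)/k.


rho = (k_eff - 1) / k_eff
rho = (1.0011 - 1) / 1.0011
rho = 0.0010988

0.0010988


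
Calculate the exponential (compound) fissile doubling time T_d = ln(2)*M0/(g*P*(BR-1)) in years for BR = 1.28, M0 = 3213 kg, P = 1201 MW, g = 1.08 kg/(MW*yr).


Breeding gain G = BR - 1 = 1.28 - 1 = 0.28
Fissile production rate = g * P * G = 1.08 * 1201 * 0.28 = 363.1824 kg/yr
T_d = ln(2) * M0 / (g * P * G)
T_d = ln(2) * 3213 / 363.1824 = 6.1321 yr

6.1321


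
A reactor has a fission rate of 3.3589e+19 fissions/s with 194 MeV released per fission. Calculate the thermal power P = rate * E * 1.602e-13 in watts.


P = fission_rate * E_MeV * 1.602e-13
P = 3.3589e+19 * 194 * 1.602e-13
P = 1.0439e+09 W

1.0439e+09


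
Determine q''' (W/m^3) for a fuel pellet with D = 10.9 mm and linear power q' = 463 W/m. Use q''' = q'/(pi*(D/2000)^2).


r = D / 2 / 1000 = 10.9 / 2 / 1000 = 0.00545 m
q''' = q' / (pi * r^2)
q''' = 463 / (pi * 0.00545^2)
q''' = 4.9618e+06 W/m^3

4.9618e+06


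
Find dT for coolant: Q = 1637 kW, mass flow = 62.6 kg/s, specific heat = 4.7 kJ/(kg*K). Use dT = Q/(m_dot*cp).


dT = Q / (m_dot * cp)
dT = 1637 / (62.6 * 4.7)
dT = 5.5639 C

5.5639


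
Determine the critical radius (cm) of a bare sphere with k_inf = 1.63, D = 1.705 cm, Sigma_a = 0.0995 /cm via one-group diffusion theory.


L^2 = D / Sigma_a = 1.705 / 0.0995 = 17.13568 cm^2
B_m^2 = (k_inf - 1) / L^2 = (1.63 - 1) / 17.13568 = 0.03676539 /cm^2
For a bare sphere: B_g = pi/R, so R_c = pi / sqrt(B_m^2)
R_c = pi / sqrt(0.03676539) = 16.384 cm

16.384


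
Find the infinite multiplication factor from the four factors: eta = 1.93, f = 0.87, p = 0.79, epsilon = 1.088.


k_inf = eta * f * p * epsilon
k_inf = 1.93 * 0.87 * 0.79 * 1.088
k_inf = 1.4432

1.4432


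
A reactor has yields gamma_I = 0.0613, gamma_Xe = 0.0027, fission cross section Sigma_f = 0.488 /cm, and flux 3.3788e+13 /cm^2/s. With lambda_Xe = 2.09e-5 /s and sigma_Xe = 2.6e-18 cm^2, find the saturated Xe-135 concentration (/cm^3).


Xe_eq = (gamma_I + gamma_Xe) * Sigma_f * phi / (lambda_Xe + sigma_Xe * phi)
Numerator = (0.0613 + 0.0027) * 0.488 * 3.3788e+13 = 1.055267e+12
Denominator = 2.09e-5 + 2.6e-18 * 3.3788e+13 = 1.087488e-04
Xe_eq = 1.055267e+12 / 1.087488e-04 = 9.7037e+15 /cm^3

9.7037e+15


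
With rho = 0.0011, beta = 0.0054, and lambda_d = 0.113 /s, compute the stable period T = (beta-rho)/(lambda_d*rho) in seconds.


T = (beta - rho) / (lambda_d * rho)
T = (0.0054 - 0.0011) / (0.113 * 0.0011)
T = 34.594 s

34.594


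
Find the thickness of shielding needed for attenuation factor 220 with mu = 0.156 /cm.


x = ln(factor) / mu
x = ln(220) / 0.156
x = 34.575 cm

34.575


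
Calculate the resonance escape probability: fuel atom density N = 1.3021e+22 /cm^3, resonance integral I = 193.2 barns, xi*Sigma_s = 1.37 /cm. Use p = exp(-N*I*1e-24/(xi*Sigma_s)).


p = exp(-N * I * 1e-24 / (xi*Sigma_s))
p = exp(-1.3021e+22 * 193.2 * 1e-24 / 1.37)
p = 0.15941

0.15941


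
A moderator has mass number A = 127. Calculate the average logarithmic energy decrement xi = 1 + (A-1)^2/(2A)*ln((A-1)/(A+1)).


xi = 1 + (A-1)^2/(2A) * ln((A-1)/(A+1))
xi = 1 + (127-1)^2/(2*127) * ln((127-1)/(127 +1))
xi = 0.015666

0.015666


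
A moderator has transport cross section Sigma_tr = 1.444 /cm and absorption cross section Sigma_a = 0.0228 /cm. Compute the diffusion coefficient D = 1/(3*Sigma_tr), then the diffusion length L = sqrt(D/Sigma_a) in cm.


D = 1 / (3 * Sigma_tr) = 1 / (3 * 1.444) = 0.2308403 cm
L = sqrt(D / Sigma_a)
L = sqrt(0.2308403 / 0.0228)
L = 3.1819 cm

3.1819


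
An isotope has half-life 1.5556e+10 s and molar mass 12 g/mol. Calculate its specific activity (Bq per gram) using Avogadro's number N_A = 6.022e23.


lambda = ln(2) / t_half = ln(2) / 1.5556e+10 = 4.455819e-11 /s
SA = lambda * N_A / M
SA = 4.455819e-11 * 6.022e23 / 12
SA = 2.2361e+12 Bq/g

2.2361e+12


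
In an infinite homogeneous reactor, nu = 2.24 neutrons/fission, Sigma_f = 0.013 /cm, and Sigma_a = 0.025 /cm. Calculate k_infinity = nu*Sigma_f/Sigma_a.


k_inf = nu * Sigma_f / Sigma_a
k_inf = 2.24 * 0.013 / 0.025
k_inf = 1.1648

1.1648


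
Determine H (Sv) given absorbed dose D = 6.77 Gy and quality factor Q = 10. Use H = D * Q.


H = D * Q
H = 6.77 * 10
H = 67.700 Sv

67.700


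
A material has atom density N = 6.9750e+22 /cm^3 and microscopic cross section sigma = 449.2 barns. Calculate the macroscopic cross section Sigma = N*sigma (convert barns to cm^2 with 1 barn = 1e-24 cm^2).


Sigma = N * sigma_barns * 1e-24
Sigma = 6.9750e+22 * 449.2 * 1e-24
Sigma = 31.332 /cm

31.332


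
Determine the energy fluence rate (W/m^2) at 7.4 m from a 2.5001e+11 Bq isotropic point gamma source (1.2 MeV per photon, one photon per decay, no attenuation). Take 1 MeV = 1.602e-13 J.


psi = A * E * 1.602e-13 / (4*pi*r^2)
psi = 2.5001e+11 * 1.2 * 1.602e-13 / (4*pi*7.4^2)
psi = 6.9844e-05 W/m^2

6.9844e-05


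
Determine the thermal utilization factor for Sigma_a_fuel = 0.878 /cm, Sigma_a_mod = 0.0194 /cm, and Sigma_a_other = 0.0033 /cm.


f = Sigma_a_fuel / (Sigma_a_fuel + Sigma_a_mod + Sigma_a_other)
f = 0.878 / (0.878 + 0.0194 + 0.0033)
f = 0.97480

0.97480


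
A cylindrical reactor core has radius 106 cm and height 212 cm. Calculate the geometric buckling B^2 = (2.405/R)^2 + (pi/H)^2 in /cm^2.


B^2 = (2.405/R)^2 + (pi/H)^2
B^2 = (2.405/106)^2 + (pi/212)^2
B^2 = 7.3437e-04 /cm^2

7.3437e-04


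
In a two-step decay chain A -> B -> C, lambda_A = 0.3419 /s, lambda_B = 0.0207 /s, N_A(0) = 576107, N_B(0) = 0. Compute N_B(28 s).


N_B(t) = lambda_A * N_A0 / (lambda_B - lambda_A) * [exp(-lambda_A*t) - exp(-lambda_B*t)]
exp(-0.3419*28) = 6.956841e-05; exp(-0.0207*28) = 0.5601224
N_B = 0.3419 * 576107 / (0.0207 - 0.3419) * (6.956841e-05 - 0.5601224)
N_B = 343444

343444


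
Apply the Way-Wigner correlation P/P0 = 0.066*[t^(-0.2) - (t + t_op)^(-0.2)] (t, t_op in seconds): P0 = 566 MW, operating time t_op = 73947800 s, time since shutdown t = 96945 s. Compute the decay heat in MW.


P/P0 = 0.066 * [t^(-0.2) - (t + t_op)^(-0.2)]
P/P0 = 0.066 * [96945^(-0.2) - (96945 + 73947800)^(-0.2)]
P/P0 = 0.066 * [0.1006225 - 0.02667480] = 0.004880548
P = 566 * 0.004880548 = 2.7624 MW

2.7624


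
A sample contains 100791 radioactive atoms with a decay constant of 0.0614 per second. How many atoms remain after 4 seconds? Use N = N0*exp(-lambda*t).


N = N0 * exp(-lambda * t)
N = 100791 * exp(-0.0614 * 4)
N = 78842

78842


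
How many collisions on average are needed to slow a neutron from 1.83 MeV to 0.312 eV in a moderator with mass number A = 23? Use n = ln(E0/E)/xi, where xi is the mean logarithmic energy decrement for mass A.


xi = 1 + (A-1)^2/(2A)*ln((A-1)/(A+1)) = 0.08448899 (for A = 23)
n = ln(E0/E) / xi
n = ln(1.83e6 / 0.312) / 0.08448899
n = ln(5.865385e+06) / 0.08448899 = 184.46

184.46


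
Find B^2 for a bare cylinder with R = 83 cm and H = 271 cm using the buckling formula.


B^2 = (2.405/R)^2 + (pi/H)^2
B^2 = (2.405/83)^2 + (pi/271)^2
B^2 = 9.7399e-04 /cm^2

9.7399e-04


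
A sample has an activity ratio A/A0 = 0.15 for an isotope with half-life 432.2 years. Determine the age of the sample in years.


lambda = ln(2) / t_half = ln(2) / 432.2 = 0.001603765 /yr
t = -ln(A/A0) / lambda
t = -ln(0.15) / 0.001603765
t = 1182.9 yr

1182.9


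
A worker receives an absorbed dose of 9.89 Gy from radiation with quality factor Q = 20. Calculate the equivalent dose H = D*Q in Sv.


H = D * Q
H = 9.89 * 20
H = 197.80 Sv

197.80


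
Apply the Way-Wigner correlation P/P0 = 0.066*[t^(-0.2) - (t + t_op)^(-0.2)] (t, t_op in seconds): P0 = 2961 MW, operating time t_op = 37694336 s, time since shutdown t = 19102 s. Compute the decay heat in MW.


P/P0 = 0.066 * [t^(-0.2) - (t + t_op)^(-0.2)]
P/P0 = 0.066 * [19102^(-0.2) - (19102 + 37694336)^(-0.2)]
P/P0 = 0.066 * [0.1392465 - 0.03052817] = 0.007175410
P = 2961 * 0.007175410 = 21.246 MW

21.246


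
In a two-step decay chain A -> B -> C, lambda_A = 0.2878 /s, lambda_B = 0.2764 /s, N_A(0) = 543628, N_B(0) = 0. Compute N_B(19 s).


N_B(t) = lambda_A * N_A0 / (lambda_B - lambda_A) * [exp(-lambda_A*t) - exp(-lambda_B*t)]
exp(-0.2878*19) = 0.004218819; exp(-0.2764*19) = 0.005239129
N_B = 0.2878 * 543628 / (0.2764 - 0.2878) * (0.004218819 - 0.005239129)
N_B = 14003

14003


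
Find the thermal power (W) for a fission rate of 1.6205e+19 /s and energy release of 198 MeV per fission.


P = fission_rate * E_MeV * 1.602e-13
P = 1.6205e+19 * 198 * 1.602e-13
P = 5.1402e+08 W

5.1402e+08


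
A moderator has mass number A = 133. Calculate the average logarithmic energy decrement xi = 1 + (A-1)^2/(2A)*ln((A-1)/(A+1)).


xi = 1 + (A-1)^2/(2A) * ln((A-1)/(A+1))
xi = 1 + (133-1)^2/(2*133) * ln((133-1)/(133 +1))
xi = 0.014962

0.014962


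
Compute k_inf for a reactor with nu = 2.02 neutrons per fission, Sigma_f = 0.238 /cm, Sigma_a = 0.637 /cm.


k_inf = nu * Sigma_f / Sigma_a
k_inf = 2.02 * 0.238 / 0.637
k_inf = 0.75473

0.75473


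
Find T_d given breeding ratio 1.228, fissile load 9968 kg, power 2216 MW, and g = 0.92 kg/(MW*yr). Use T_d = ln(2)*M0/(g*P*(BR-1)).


Breeding gain G = BR - 1 = 1.228 - 1 = 0.228
Fissile production rate = g * P * G = 0.92 * 2216 * 0.228 = 464.82816 kg/yr
T_d = ln(2) * M0 / (g * P * G)
T_d = ln(2) * 9968 / 464.82816 = 14.864 yr

14.864


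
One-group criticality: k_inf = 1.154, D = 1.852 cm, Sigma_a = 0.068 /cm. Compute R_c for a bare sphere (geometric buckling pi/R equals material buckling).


L^2 = D / Sigma_a = 1.852 / 0.068 = 27.23529 cm^2
B_m^2 = (k_inf - 1) / L^2 = (1.154 - 1) / 27.23529 = 0.005654429 /cm^2
For a bare sphere: B_g = pi/R, so R_c = pi / sqrt(B_m^2)
R_c = pi / sqrt(0.005654429) = 41.779 cm

41.779


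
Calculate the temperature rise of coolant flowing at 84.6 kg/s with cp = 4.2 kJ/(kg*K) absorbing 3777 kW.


dT = Q / (m_dot * cp)
dT = 3777 / (84.6 * 4.2)
dT = 10.630 C

10.630


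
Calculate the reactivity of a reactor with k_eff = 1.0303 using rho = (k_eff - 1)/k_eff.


rho = (k_eff - 1) / k_eff
rho = (1.0303 - 1) / 1.0303
rho = 0.029409

0.029409


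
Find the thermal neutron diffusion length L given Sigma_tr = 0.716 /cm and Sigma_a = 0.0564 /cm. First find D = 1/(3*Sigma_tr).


D = 1 / (3 * Sigma_tr) = 1 / (3 * 0.716) = 0.4655493 cm
L = sqrt(D / Sigma_a)
L = sqrt(0.4655493 / 0.0564)
L = 2.8731 cm

2.8731


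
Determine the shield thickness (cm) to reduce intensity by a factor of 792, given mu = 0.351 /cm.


x = ln(factor) / mu
x = ln(792) / 0.351
x = 19.016 cm

19.016


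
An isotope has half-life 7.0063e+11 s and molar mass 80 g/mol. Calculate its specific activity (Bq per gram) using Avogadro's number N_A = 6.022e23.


lambda = ln(2) / t_half = ln(2) / 7.0063e+11 = 9.893199e-13 /s
SA = lambda * N_A / M
SA = 9.893199e-13 * 6.022e23 / 80
SA = 7.4471e+09 Bq/g

7.4471e+09


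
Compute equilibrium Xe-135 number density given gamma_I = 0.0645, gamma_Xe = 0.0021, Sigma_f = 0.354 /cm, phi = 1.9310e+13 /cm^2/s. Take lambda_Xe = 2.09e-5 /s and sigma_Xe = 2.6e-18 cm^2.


Xe_eq = (gamma_I + gamma_Xe) * Sigma_f * phi / (lambda_Xe + sigma_Xe * phi)
Numerator = (0.0645 + 0.0021) * 0.354 * 1.9310e+13 = 4.552603e+11
Denominator = 2.09e-5 + 2.6e-18 * 1.9310e+13 = 7.110600e-05
Xe_eq = 4.552603e+11 / 7.110600e-05 = 6.4026e+15 /cm^3

6.4026e+15


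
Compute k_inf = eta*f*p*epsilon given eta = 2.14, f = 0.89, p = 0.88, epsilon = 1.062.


k_inf = eta * f * p * epsilon
k_inf = 2.14 * 0.89 * 0.88 * 1.062
k_inf = 1.7800

1.7800


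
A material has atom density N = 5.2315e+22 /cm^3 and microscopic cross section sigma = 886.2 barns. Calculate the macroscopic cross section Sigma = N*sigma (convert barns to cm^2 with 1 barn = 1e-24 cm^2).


Sigma = N * sigma_barns * 1e-24
Sigma = 5.2315e+22 * 886.2 * 1e-24
Sigma = 46.362 /cm

46.362


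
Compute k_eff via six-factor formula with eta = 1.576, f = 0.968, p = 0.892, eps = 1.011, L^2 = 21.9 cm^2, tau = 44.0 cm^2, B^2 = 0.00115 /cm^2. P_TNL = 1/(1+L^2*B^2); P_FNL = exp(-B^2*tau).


k_inf = eta*f*p*eps = 1.576*0.968*0.892*1.011 = 1.375776
P_TNL = 1/(1 + L^2*B^2) = 1/(1 + 21.9*0.00115) = 0.9754337
P_FNL = exp(-B^2*tau) = exp(-0.00115*44.0) = 0.9506589
k_eff = k_inf * P_TNL * P_FNL = 1.375776 * 0.9754337 * 0.9506589
k_eff = 1.2758

1.2758


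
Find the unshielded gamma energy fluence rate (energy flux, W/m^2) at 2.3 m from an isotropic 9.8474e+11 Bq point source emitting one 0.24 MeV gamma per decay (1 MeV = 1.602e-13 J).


psi = A * E * 1.602e-13 / (4*pi*r^2)
psi = 9.8474e+11 * 0.24 * 1.602e-13 / (4*pi*2.3^2)
psi = 5.6955e-04 W/m^2

5.6955e-04


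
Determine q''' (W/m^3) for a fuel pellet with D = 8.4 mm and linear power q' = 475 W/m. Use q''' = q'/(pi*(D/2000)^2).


r = D / 2 / 1000 = 8.4 / 2 / 1000 = 0.0042 m
q''' = q' / (pi * r^2)
q''' = 475 / (pi * 0.0042^2)
q''' = 8.5713e+06 W/m^3

8.5713e+06


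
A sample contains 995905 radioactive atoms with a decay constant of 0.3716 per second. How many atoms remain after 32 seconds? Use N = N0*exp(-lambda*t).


N = N0 * exp(-lambda * t)
N = 995905 * exp(-0.3716 * 32)
N = 6.8224

6.8224


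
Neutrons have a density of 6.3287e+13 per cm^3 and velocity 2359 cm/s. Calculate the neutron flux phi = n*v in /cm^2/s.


phi = n * v
phi = 6.3287e+13 * 2359
phi = 1.4929e+17 /cm^2/s

1.4929e+17


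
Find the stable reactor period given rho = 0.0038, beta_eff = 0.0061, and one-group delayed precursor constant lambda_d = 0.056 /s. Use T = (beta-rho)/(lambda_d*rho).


T = (beta - rho) / (lambda_d * rho)
T = (0.0061 - 0.0038) / (0.056 * 0.0038)
T = 10.808 s

10.808


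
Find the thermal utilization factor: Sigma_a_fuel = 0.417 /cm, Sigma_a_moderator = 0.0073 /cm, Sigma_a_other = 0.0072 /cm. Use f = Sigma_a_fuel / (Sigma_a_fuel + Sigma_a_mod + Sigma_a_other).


f = Sigma_a_fuel / (Sigma_a_fuel + Sigma_a_mod + Sigma_a_other)
f = 0.417 / (0.417 + 0.0073 + 0.0072)
f = 0.96640

0.96640


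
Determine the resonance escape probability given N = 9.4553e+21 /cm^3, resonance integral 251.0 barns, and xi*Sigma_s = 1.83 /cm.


p = exp(-N * I * 1e-24 / (xi*Sigma_s))
p = exp(-9.4553e+21 * 251.0 * 1e-24 / 1.83)
p = 0.27338

0.27338


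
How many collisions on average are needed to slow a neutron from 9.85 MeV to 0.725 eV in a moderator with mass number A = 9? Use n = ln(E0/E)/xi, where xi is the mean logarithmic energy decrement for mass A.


xi = 1 + (A-1)^2/(2A)*ln((A-1)/(A+1)) = 0.2066007 (for A = 9)
n = ln(E0/E) / xi
n = ln(9.85e6 / 0.725) / 0.2066007
n = ln(1.358621e+07) / 0.2066007 = 79.499

79.499


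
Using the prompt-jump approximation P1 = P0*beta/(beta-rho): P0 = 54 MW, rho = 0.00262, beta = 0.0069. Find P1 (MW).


P1/P0 = beta / (beta - rho)
P1/P0 = 0.0069 / (0.0069 - 0.00262) = 1.612150
P1 = 54 * 1.612150 = 87.056 MW

87.056


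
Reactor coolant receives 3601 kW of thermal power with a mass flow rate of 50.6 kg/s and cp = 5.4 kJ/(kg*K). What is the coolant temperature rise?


dT = Q / (m_dot * cp)
dT = 3601 / (50.6 * 5.4)
dT = 13.179 C

13.179


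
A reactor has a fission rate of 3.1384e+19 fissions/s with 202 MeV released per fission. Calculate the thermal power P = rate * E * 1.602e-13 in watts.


P = fission_rate * E_MeV * 1.602e-13
P = 3.1384e+19 * 202 * 1.602e-13
P = 1.0156e+09 W

1.0156e+09


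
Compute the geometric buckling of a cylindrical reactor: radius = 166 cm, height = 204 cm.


B^2 = (2.405/R)^2 + (pi/H)^2
B^2 = (2.405/166)^2 + (pi/204)^2
B^2 = 4.4706e-04 /cm^2

4.4706e-04


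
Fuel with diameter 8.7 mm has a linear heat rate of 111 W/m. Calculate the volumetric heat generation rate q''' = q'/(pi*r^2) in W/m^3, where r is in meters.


r = D / 2 / 1000 = 8.7 / 2 / 1000 = 0.00435 m
q''' = q' / (pi * r^2)
q''' = 111 / (pi * 0.00435^2)
q''' = 1.8672e+06 W/m^3

1.8672e+06


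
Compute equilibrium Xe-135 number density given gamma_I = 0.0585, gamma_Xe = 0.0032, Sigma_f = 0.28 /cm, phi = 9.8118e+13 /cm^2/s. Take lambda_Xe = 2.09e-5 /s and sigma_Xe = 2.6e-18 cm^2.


Xe_eq = (gamma_I + gamma_Xe) * Sigma_f * phi / (lambda_Xe + sigma_Xe * phi)
Numerator = (0.0585 + 0.0032) * 0.28 * 9.8118e+13 = 1.695087e+12
Denominator = 2.09e-5 + 2.6e-18 * 9.8118e+13 = 2.760068e-04
Xe_eq = 1.695087e+12 / 2.760068e-04 = 6.1415e+15 /cm^3

6.1415e+15


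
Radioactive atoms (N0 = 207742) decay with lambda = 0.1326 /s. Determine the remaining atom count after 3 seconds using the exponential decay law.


N = N0 * exp(-lambda * t)
N = 207742 * exp(-0.1326 * 3)
N = 139560

139560


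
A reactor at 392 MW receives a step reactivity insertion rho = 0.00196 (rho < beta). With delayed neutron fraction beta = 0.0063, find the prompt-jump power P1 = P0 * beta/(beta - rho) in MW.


P1/P0 = beta / (beta - rho)
P1/P0 = 0.0063 / (0.0063 - 0.00196) = 1.451613
P1 = 392 * 1.451613 = 569.03 MW

569.03


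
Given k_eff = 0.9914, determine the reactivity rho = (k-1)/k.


rho = (k_eff - 1) / k_eff
rho = (0.9914 - 1) / 0.9914
rho = -0.0086746

-0.0086746


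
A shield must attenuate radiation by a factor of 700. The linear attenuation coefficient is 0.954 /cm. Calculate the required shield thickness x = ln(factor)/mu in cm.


x = ln(factor) / mu
x = ln(700) / 0.954
x = 6.8670 cm

6.8670


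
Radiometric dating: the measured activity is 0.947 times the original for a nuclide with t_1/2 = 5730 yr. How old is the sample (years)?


lambda = ln(2) / t_half = ln(2) / 5730 = 1.209681e-04 /yr
t = -ln(A/A0) / lambda
t = -ln(0.947) / 1.209681e-04
t = 450.17 yr

450.17


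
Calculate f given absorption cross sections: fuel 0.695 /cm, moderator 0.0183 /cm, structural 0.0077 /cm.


f = Sigma_a_fuel / (Sigma_a_fuel + Sigma_a_mod + Sigma_a_other)
f = 0.695 / (0.695 + 0.0183 + 0.0077)
f = 0.96394

0.96394


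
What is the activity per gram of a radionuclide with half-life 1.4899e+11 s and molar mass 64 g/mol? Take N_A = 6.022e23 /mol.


lambda = ln(2) / t_half = ln(2) / 1.4899e+11 = 4.652307e-12 /s
SA = lambda * N_A / M
SA = 4.652307e-12 * 6.022e23 / 64
SA = 4.3775e+10 Bq/g

4.3775e+10


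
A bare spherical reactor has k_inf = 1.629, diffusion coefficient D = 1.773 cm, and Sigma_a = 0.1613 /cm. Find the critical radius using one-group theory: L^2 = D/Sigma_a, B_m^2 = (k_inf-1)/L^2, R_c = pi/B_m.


L^2 = D / Sigma_a = 1.773 / 0.1613 = 10.99194 cm^2
B_m^2 = (k_inf - 1) / L^2 = (1.629 - 1) / 10.99194 = 0.05722375 /cm^2
For a bare sphere: B_g = pi/R, so R_c = pi / sqrt(B_m^2)
R_c = pi / sqrt(0.05722375) = 13.133 cm

13.133


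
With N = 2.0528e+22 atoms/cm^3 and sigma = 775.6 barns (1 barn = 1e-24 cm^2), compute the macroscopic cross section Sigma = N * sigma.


Sigma = N * sigma_barns * 1e-24
Sigma = 2.0528e+22 * 775.6 * 1e-24
Sigma = 15.922 /cm

15.922


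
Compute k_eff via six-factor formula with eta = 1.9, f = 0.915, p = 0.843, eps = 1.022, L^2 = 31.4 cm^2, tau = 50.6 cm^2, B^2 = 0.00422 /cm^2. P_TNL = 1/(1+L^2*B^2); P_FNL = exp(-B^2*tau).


k_inf = eta*f*p*eps = 1.9*0.915*0.843*1.022 = 1.497798
P_TNL = 1/(1 + L^2*B^2) = 1/(1 + 31.4*0.00422) = 0.8829960
P_FNL = exp(-B^2*tau) = exp(-0.00422*50.6) = 0.8077263
k_eff = k_inf * P_TNL * P_FNL = 1.497798 * 0.8829960 * 0.8077263
k_eff = 1.0683

1.0683


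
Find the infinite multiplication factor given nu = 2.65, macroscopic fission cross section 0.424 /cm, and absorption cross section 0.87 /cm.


k_inf = nu * Sigma_f / Sigma_a
k_inf = 2.65 * 0.424 / 0.87
k_inf = 1.2915

1.2915


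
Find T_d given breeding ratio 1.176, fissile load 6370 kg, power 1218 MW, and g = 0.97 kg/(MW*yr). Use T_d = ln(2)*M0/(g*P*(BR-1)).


Breeding gain G = BR - 1 = 1.176 - 1 = 0.176
Fissile production rate = g * P * G = 0.97 * 1218 * 0.176 = 207.93696 kg/yr
T_d = ln(2) * M0 / (g * P * G)
T_d = ln(2) * 6370 / 207.93696 = 21.234 yr

21.234


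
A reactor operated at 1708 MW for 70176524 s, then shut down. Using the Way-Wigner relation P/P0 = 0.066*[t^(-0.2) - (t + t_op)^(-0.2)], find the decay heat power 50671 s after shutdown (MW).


P/P0 = 0.066 * [t^(-0.2) - (t + t_op)^(-0.2)]
P/P0 = 0.066 * [50671^(-0.2) - (50671 + 70176524)^(-0.2)]
P/P0 = 0.066 * [0.1145640 - 0.02695870] = 0.005781950
P = 1708 * 0.005781950 = 9.8756 MW

9.8756


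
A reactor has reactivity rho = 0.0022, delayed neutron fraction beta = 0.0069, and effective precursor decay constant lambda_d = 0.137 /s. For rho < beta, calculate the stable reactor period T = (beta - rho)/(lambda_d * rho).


T = (beta - rho) / (lambda_d * rho)
T = (0.0069 - 0.0022) / (0.137 * 0.0022)
T = 15.594 s

15.594


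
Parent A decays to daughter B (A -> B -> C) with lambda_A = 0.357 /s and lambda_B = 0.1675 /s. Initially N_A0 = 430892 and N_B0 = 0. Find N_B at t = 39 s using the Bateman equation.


N_B(t) = lambda_A * N_A0 / (lambda_B - lambda_A) * [exp(-lambda_A*t) - exp(-lambda_B*t)]
exp(-0.357*39) = 8.980860e-07; exp(-0.1675*39) = 0.001455363
N_B = 0.357 * 430892 / (0.1675 - 0.357) * (8.980860e-07 - 0.001455363)
N_B = 1180.7

1180.7


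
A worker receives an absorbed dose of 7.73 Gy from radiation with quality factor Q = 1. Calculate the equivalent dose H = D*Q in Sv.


H = D * Q
H = 7.73 * 1
H = 7.7300 Sv

7.7300


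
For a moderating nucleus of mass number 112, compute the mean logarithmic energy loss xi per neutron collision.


xi = 1 + (A-1)^2/(2A) * ln((A-1)/(A+1))
xi = 1 + (112-1)^2/(2*112) * ln((112-1)/(112 +1))
xi = 0.017751

0.017751


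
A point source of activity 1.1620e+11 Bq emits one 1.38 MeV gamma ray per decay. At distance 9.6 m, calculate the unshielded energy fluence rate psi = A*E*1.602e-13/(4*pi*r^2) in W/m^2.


psi = A * E * 1.602e-13 / (4*pi*r^2)
psi = 1.1620e+11 * 1.38 * 1.602e-13 / (4*pi*9.6^2)
psi = 2.2182e-05 W/m^2

2.2182e-05


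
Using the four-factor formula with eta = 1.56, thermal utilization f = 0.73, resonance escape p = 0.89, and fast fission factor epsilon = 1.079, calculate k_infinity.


k_inf = eta * f * p * epsilon
k_inf = 1.56 * 0.73 * 0.89 * 1.079
k_inf = 1.0936

1.0936


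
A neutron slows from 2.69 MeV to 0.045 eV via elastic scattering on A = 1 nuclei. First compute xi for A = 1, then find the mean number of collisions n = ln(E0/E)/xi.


xi = 1 + (A-1)^2/(2A)*ln((A-1)/(A+1)) = 1 (for A = 1)
n = ln(E0/E) / xi
n = ln(2.69e6 / 0.045) / 1
n = ln(5.977778e+07) / 1 = 17.906

17.906


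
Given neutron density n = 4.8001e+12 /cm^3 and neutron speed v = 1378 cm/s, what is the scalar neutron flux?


phi = n * v
phi = 4.8001e+12 * 1378
phi = 6.6145e+15 /cm^2/s

6.6145e+15


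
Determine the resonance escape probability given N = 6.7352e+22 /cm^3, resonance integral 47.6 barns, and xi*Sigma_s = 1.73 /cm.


p = exp(-N * I * 1e-24 / (xi*Sigma_s))
p = exp(-6.7352e+22 * 47.6 * 1e-24 / 1.73)
p = 0.15674

0.15674


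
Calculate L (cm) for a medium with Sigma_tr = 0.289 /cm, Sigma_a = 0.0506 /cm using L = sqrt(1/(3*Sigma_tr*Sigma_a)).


D = 1 / (3 * Sigma_tr) = 1 / (3 * 0.289) = 1.153403 cm
L = sqrt(D / Sigma_a)
L = sqrt(1.153403 / 0.0506)
L = 4.7744 cm

4.7744


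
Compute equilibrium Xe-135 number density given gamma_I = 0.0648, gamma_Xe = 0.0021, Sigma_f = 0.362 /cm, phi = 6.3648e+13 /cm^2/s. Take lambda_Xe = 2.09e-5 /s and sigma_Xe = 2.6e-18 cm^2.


Xe_eq = (gamma_I + gamma_Xe) * Sigma_f * phi / (lambda_Xe + sigma_Xe * phi)
Numerator = (0.0648 + 0.0021) * 0.362 * 6.3648e+13 = 1.541415e+12
Denominator = 2.09e-5 + 2.6e-18 * 6.3648e+13 = 1.863848e-04
Xe_eq = 1.541415e+12 / 1.863848e-04 = 8.2701e+15 /cm^3

8.2701e+15


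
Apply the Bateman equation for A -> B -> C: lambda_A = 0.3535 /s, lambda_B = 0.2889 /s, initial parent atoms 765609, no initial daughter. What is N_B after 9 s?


N_B(t) = lambda_A * N_A0 / (lambda_B - lambda_A) * [exp(-lambda_A*t) - exp(-lambda_B*t)]
exp(-0.3535*9) = 0.04152332; exp(-0.2889*9) = 0.07426615
N_B = 0.3535 * 765609 / (0.2889 - 0.3535) * (0.04152332 - 0.07426615)
N_B = 137177

137177


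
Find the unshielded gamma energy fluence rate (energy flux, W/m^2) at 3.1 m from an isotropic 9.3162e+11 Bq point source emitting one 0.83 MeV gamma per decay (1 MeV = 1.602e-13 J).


psi = A * E * 1.602e-13 / (4*pi*r^2)
psi = 9.3162e+11 * 0.83 * 1.602e-13 / (4*pi*3.1^2)
psi = 0.0010258 W/m^2

0.0010258


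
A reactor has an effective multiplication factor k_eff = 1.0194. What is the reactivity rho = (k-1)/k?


rho = (k_eff - 1) / k_eff
rho = (1.0194 - 1) / 1.0194
rho = 0.019031

0.019031


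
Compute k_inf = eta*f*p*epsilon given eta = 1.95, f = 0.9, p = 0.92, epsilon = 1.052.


k_inf = eta * f * p * epsilon
k_inf = 1.95 * 0.9 * 0.92 * 1.052
k_inf = 1.6986

1.6986


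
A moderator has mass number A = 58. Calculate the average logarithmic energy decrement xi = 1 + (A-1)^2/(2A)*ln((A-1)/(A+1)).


xi = 1 + (A-1)^2/(2A) * ln((A-1)/(A+1))
xi = 1 + (58-1)^2/(2*58) * ln((58-1)/(58 +1))
xi = 0.034090

0.034090


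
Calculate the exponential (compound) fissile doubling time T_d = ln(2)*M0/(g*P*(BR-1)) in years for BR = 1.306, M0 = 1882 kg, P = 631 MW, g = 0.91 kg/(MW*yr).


Breeding gain G = BR - 1 = 1.306 - 1 = 0.306
Fissile production rate = g * P * G = 0.91 * 631 * 0.306 = 175.70826 kg/yr
T_d = ln(2) * M0 / (g * P * G)
T_d = ln(2) * 1882 / 175.70826 = 7.4243 yr

7.4243


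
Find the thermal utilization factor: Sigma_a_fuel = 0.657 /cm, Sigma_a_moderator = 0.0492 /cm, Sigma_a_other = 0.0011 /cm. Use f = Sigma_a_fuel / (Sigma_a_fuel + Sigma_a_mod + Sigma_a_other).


f = Sigma_a_fuel / (Sigma_a_fuel + Sigma_a_mod + Sigma_a_other)
f = 0.657 / (0.657 + 0.0492 + 0.0011)
f = 0.92888

0.92888


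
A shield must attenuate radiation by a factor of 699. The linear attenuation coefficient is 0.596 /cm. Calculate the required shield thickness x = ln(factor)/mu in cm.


x = ln(factor) / mu
x = ln(699) / 0.596
x = 10.989 cm

10.989


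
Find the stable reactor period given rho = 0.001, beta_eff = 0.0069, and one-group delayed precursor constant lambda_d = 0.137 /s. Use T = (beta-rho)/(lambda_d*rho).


T = (beta - rho) / (lambda_d * rho)
T = (0.0069 - 0.001) / (0.137 * 0.001)
T = 43.066 s

43.066


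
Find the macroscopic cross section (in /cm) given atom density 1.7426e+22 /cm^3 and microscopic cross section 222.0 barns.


Sigma = N * sigma_barns * 1e-24
Sigma = 1.7426e+22 * 222.0 * 1e-24
Sigma = 3.8686 /cm

3.8686


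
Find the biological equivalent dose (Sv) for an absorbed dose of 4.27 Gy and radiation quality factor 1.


H = D * Q
H = 4.27 * 1
H = 4.2700 Sv

4.2700


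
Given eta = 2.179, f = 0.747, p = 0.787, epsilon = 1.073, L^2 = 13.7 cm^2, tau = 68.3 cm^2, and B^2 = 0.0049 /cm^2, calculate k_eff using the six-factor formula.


k_inf = eta*f*p*eps = 2.179*0.747*0.787*1.073 = 1.374524
P_TNL = 1/(1 + L^2*B^2) = 1/(1 + 13.7*0.0049) = 0.9370930
P_FNL = exp(-B^2*tau) = exp(-0.0049*68.3) = 0.7155742
k_eff = k_inf * P_TNL * P_FNL = 1.374524 * 0.9370930 * 0.7155742
k_eff = 0.92170

0.92170


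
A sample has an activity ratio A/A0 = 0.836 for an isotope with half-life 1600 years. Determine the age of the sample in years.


lambda = ln(2) / t_half = ln(2) / 1600 = 4.332170e-04 /yr
t = -ln(A/A0) / lambda
t = -ln(0.836) / 4.332170e-04
t = 413.48 yr

413.48


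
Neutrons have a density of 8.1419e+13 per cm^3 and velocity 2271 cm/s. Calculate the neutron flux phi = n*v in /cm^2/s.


phi = n * v
phi = 8.1419e+13 * 2271
phi = 1.8490e+17 /cm^2/s

1.8490e+17


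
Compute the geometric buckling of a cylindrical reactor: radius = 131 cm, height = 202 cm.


B^2 = (2.405/R)^2 + (pi/H)^2
B^2 = (2.405/131)^2 + (pi/202)^2
B^2 = 5.7892e-04 /cm^2

5.7892e-04


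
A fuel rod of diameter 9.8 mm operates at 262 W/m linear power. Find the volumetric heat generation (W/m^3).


r = D / 2 / 1000 = 9.8 / 2 / 1000 = 0.0049 m
q''' = q' / (pi * r^2)
q''' = 262 / (pi * 0.0049^2)
q''' = 3.4734e+06 W/m^3

3.4734e+06


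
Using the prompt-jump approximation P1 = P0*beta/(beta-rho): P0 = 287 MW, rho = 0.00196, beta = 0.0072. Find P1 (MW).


P1/P0 = beta / (beta - rho)
P1/P0 = 0.0072 / (0.0072 - 0.00196) = 1.374046
P1 = 287 * 1.374046 = 394.35 MW

394.35


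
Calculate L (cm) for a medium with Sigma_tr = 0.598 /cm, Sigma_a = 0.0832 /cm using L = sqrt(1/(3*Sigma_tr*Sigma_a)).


D = 1 / (3 * Sigma_tr) = 1 / (3 * 0.598) = 0.5574136 cm
L = sqrt(D / Sigma_a)
L = sqrt(0.5574136 / 0.0832)
L = 2.5884 cm

2.5884


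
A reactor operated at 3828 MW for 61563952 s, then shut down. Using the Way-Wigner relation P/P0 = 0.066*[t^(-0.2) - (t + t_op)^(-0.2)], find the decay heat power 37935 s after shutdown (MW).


P/P0 = 0.066 * [t^(-0.2) - (t + t_op)^(-0.2)]
P/P0 = 0.066 * [37935^(-0.2) - (37935 + 61563952)^(-0.2)]
P/P0 = 0.066 * [0.1213925 - 0.02767459] = 0.006185382
P = 3828 * 0.006185382 = 23.678 MW

23.678


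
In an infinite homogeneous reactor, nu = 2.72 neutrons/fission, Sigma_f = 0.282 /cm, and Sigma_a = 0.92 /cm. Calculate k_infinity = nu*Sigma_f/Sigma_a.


k_inf = nu * Sigma_f / Sigma_a
k_inf = 2.72 * 0.282 / 0.92
k_inf = 0.83374

0.83374


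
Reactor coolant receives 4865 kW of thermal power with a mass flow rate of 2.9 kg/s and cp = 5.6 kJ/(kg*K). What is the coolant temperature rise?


dT = Q / (m_dot * cp)
dT = 4865 / (2.9 * 5.6)
dT = 299.57 C

299.57


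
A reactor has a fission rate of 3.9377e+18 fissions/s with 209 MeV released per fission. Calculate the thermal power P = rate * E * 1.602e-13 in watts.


P = fission_rate * E_MeV * 1.602e-13
P = 3.9377e+18 * 209 * 1.602e-13
P = 1.3184e+08 W

1.3184e+08


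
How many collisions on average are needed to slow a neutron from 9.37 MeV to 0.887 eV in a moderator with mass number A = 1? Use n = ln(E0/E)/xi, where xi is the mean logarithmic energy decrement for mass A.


xi = 1 + (A-1)^2/(2A)*ln((A-1)/(A+1)) = 1 (for A = 1)
n = ln(E0/E) / xi
n = ln(9.37e6 / 0.887) / 1
n = ln(1.056370e+07) / 1 = 16.173

16.173


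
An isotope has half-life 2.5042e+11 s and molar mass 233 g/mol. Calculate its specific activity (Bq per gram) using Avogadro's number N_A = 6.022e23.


lambda = ln(2) / t_half = ln(2) / 2.5042e+11 = 2.767939e-12 /s
SA = lambda * N_A / M
SA = 2.767939e-12 * 6.022e23 / 233
SA = 7.1539e+09 Bq/g

7.1539e+09
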